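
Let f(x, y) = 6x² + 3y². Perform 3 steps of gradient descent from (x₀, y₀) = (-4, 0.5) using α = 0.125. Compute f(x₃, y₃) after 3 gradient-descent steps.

∇f = (12x, 6y)
Step 1: at (-4, 0.5), ∇f = (-48, 3) → (-4, 0.5) − 0.125·(-48, 3) = (2, 0.125)
Step 2: at (2, 0.125), ∇f = (24, 0.75) → (2, 0.125) − 0.125·(24, 0.75) = (-1, 0.03125)
Step 3: at (-1, 0.03125), ∇f = (-12, 0.1875) → (-1, 0.03125) − 0.125·(-12, 0.1875) = (0.5, 0.0078125)
f(0.5, 0.0078125) = 1.50018310546875

1.50018310546875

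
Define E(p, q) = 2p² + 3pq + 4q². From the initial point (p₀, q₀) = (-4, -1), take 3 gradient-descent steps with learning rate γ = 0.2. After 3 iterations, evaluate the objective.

22.716416

∇E = (4p + 3q, 3p + 8q)
Step 1: at (-4, -1), ∇E = (-19, -20) → (-4, -1) − 0.2·(-19, -20) = (-0.2, 3)
Step 2: at (-0.2, 3), ∇E = (8.2, 23.4) → (-0.2, 3) − 0.2·(8.2, 23.4) = (-1.84, -1.68)
Step 3: at (-1.84, -1.68), ∇E = (-12.4, -18.96) → (-1.84, -1.68) − 0.2·(-12.4, -18.96) = (0.64, 2.112)
E(0.64, 2.112) = 22.716416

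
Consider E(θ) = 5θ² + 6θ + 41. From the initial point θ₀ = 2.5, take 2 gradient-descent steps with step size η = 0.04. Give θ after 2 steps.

E′(θ) = 10θ + 6
Step 1: E′(2.5) = 31; θ₁ = 2.5 − 0.04·31 = 1.26
Step 2: E′(1.26) = 18.6; θ₂ = 1.26 − 0.04·18.6 = 0.516

0.516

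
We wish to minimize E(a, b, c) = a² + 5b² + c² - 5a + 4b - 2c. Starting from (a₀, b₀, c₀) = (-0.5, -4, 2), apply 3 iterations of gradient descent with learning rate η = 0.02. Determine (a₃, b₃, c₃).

(-0.154208, -2.2432, 1.884736)

∇E = (2a - 5, 10b + 4, 2c - 2)
(a₁, b₁, c₁) = (-0.5, -4, 2) − 0.02·(-6, -36, 2) = (-0.38, -3.28, 1.96)
(a₂, b₂, c₂) = (-0.38, -3.28, 1.96) − 0.02·(-5.76, -28.8, 1.92) = (-0.2648, -2.704, 1.9216)
(a₃, b₃, c₃) = (-0.2648, -2.704, 1.9216) − 0.02·(-5.5296, -23.04, 1.8432) = (-0.154208, -2.2432, 1.884736)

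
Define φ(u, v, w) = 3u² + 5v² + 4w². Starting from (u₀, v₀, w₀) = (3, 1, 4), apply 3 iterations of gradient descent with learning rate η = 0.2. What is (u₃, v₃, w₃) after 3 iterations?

∇φ = (6u, 10v, 8w)
(u₁, v₁, w₁) = (3, 1, 4) − 0.2·(18, 10, 32) = (-0.6, -1, -2.4)
(u₂, v₂, w₂) = (-0.6, -1, -2.4) − 0.2·(-3.6, -10, -19.2) = (0.12, 1, 1.44)
(u₃, v₃, w₃) = (0.12, 1, 1.44) − 0.2·(0.72, 10, 11.52) = (-0.024, -1, -0.864)

(-0.024, -1, -0.864)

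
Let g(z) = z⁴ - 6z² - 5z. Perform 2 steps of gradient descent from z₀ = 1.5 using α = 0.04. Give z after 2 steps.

g′(z) = 4z³ - 12z - 5
Step 1: g′(1.5) = -9.5; z₁ = 1.5 − 0.04·(-9.5) = 1.88
Step 2: g′(1.88) = -0.981312; z₂ = 1.88 − 0.04·(-0.981312) = 1.91925248

1.91925248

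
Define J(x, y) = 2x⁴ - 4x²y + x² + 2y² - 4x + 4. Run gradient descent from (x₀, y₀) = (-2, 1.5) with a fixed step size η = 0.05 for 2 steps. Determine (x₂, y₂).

(0.8544, 1.632)

∇J = (8x³ - 8xy + 2x - 4, -4x² + 4y)
Step 1: at (-2, 1.5), ∇J = (-48, -10) → (-2, 1.5) − 0.05·(-48, -10) = (0.4, 2)
Step 2: at (0.4, 2), ∇J = (-9.088, 7.36) → (0.4, 2) − 0.05·(-9.088, 7.36) = (0.8544, 1.632)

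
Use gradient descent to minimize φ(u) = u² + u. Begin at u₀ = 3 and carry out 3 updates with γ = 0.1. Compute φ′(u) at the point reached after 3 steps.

3.584

φ′(u) = 2u + 1
u₁ = 3 − 0.1·7 = 2.3
u₂ = 2.3 − 0.1·5.6 = 1.74
u₃ = 1.74 − 0.1·4.48 = 1.292
φ′(u) at (1.292) = 3.584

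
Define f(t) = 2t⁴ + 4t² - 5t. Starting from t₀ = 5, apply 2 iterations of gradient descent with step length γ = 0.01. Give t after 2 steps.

f′(t) = 8t³ + 8t - 5
t₁ = 5 − 0.01·1035 = -5.35
t₂ = -5.35 − 0.01·(-1272.843) = 7.37843

7.37843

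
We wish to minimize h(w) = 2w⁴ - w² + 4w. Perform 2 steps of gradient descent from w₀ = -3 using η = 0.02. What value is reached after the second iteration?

0.86001152

h′(w) = 8w³ - 2w + 4
w₁ = -3 − 0.02·(-206) = 1.12
w₂ = 1.12 − 0.02·12.999424 = 0.86001152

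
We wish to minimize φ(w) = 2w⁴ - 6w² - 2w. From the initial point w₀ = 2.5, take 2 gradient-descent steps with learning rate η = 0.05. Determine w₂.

φ′(w) = 8w³ - 12w - 2
w₁ = 2.5 − 0.05·93 = -2.15
w₂ = -2.15 − 0.05·(-55.707) = 0.63535

0.63535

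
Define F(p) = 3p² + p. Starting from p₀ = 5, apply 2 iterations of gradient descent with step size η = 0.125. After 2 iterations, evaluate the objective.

0.2294921875

F′(p) = 6p + 1
Step 1: F′(5) = 31; p₁ = 5 − 0.125·31 = 1.125
Step 2: F′(1.125) = 7.75; p₂ = 1.125 − 0.125·7.75 = 0.15625
F(0.15625) = 0.2294921875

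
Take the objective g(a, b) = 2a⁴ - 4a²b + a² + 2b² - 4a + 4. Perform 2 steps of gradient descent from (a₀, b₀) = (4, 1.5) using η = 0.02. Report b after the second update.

∇g = (8a³ - 8ab + 2a - 4, -4a² + 4b)
(a₁, b₁) = (4, 1.5) − 0.02·(468, -58) = (-5.36, 2.66)
(a₂, b₂) = (-5.36, 2.66) − 0.02·(-1132.584448, -104.2784) = (17.29168896, 4.745568)
b = 4.745568

4.745568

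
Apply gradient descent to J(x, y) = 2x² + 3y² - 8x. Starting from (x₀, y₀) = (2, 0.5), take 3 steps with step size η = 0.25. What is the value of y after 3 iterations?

∇J = (4x - 8, 6y)
(x₁, y₁) = (2, 0.5) − 0.25·(0, 3) = (2, -0.25)
(x₂, y₂) = (2, -0.25) − 0.25·(0, -1.5) = (2, 0.125)
(x₃, y₃) = (2, 0.125) − 0.25·(0, 0.75) = (2, -0.0625)
y = -0.0625

-0.0625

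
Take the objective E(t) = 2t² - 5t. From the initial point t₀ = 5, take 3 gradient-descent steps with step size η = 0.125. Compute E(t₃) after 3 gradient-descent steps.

-2.685546875

E′(t) = 4t - 5
t₁ = 5 − 0.125·15 = 3.125
t₂ = 3.125 − 0.125·7.5 = 2.1875
t₃ = 2.1875 − 0.125·3.75 = 1.71875
E(1.71875) = -2.685546875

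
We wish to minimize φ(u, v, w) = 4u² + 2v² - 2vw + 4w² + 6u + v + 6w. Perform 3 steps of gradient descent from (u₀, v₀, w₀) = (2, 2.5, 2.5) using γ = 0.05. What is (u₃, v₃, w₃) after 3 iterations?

∇φ = (8u + 6, 4v - 2w + 1, -2v + 8w + 6)
Step 1: at (2, 2.5, 2.5), ∇φ = (22, 6, 21) → (2, 2.5, 2.5) − 0.05·(22, 6, 21) = (0.9, 2.2, 1.45)
Step 2: at (0.9, 2.2, 1.45), ∇φ = (13.2, 6.9, 13.2) → (0.9, 2.2, 1.45) − 0.05·(13.2, 6.9, 13.2) = (0.24, 1.855, 0.79)
Step 3: at (0.24, 1.855, 0.79), ∇φ = (7.92, 6.84, 8.61) → (0.24, 1.855, 0.79) − 0.05·(7.92, 6.84, 8.61) = (-0.156, 1.513, 0.3595)

(-0.156, 1.513, 0.3595)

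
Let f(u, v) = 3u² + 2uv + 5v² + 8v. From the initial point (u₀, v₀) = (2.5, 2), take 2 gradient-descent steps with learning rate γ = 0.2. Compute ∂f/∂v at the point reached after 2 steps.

∇f = (6u + 2v, 2u + 10v + 8)
Step 1: at (2.5, 2), ∇f = (19, 33) → (2.5, 2) − 0.2·(19, 33) = (-1.3, -4.6)
Step 2: at (-1.3, -4.6), ∇f = (-17, -40.6) → (-1.3, -4.6) − 0.2·(-17, -40.6) = (2.1, 3.52)
∂f/∂v at (2.1, 3.52) = 47.4

47.4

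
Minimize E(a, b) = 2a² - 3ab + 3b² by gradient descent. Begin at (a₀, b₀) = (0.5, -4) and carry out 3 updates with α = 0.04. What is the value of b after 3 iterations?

∇E = (4a - 3b, -3a + 6b)
(a₁, b₁) = (0.5, -4) − 0.04·(14, -25.5) = (-0.06, -2.98)
(a₂, b₂) = (-0.06, -2.98) − 0.04·(8.7, -17.7) = (-0.408, -2.272)
(a₃, b₃) = (-0.408, -2.272) − 0.04·(5.184, -12.408) = (-0.61536, -1.77568)
b = -1.77568

-1.77568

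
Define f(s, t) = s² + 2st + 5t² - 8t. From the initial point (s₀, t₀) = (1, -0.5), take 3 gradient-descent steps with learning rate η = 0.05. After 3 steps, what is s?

∇f = (2s + 2t, 2s + 10t - 8)
(s₁, t₁) = (1, -0.5) − 0.05·(1, -11) = (0.95, 0.05)
(s₂, t₂) = (0.95, 0.05) − 0.05·(2, -5.6) = (0.85, 0.33)
(s₃, t₃) = (0.85, 0.33) − 0.05·(2.36, -3) = (0.732, 0.48)
s = 0.732

0.732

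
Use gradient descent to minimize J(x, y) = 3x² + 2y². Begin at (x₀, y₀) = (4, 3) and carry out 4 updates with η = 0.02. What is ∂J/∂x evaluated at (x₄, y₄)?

∇J = (6x, 4y)
(x₁, y₁) = (4, 3) − 0.02·(24, 12) = (3.52, 2.76)
(x₂, y₂) = (3.52, 2.76) − 0.02·(21.12, 11.04) = (3.0976, 2.5392)
(x₃, y₃) = (3.0976, 2.5392) − 0.02·(18.5856, 10.1568) = (2.725888, 2.336064)
(x₄, y₄) = (2.725888, 2.336064) − 0.02·(16.355328, 9.344256) = (2.39878144, 2.14917888)
∂J/∂x at (2.39878144, 2.14917888) = 14.39268864

14.39268864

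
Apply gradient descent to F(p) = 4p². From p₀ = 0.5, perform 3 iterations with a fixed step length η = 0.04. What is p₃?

0.157216

F′(p) = 8p
p₁ = 0.5 − 0.04·4 = 0.34
p₂ = 0.34 − 0.04·2.72 = 0.2312
p₃ = 0.2312 − 0.04·1.8496 = 0.157216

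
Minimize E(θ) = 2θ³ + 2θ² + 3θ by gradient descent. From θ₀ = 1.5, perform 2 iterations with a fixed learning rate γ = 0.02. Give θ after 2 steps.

E′(θ) = 6θ² + 4θ + 3
θ₁ = 1.5 − 0.02·22.5 = 1.05
θ₂ = 1.05 − 0.02·13.815 = 0.7737

0.7737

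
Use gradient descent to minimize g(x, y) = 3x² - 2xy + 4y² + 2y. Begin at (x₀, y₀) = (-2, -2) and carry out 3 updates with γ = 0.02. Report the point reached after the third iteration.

∇g = (6x - 2y, -2x + 8y + 2)
Step 1: at (-2, -2), ∇g = (-8, -10) → (-2, -2) − 0.02·(-8, -10) = (-1.84, -1.8)
Step 2: at (-1.84, -1.8), ∇g = (-7.44, -8.72) → (-1.84, -1.8) − 0.02·(-7.44, -8.72) = (-1.6912, -1.6256)
Step 3: at (-1.6912, -1.6256), ∇g = (-6.896, -7.6224) → (-1.6912, -1.6256) − 0.02·(-6.896, -7.6224) = (-1.55328, -1.473152)

(-1.55328, -1.473152)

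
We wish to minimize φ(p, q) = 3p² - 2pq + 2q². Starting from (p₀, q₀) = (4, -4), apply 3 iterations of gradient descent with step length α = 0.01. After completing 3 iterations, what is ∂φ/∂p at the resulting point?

25.3152

∇φ = (6p - 2q, -2p + 4q)
Step 1: at (4, -4), ∇φ = (32, -24) → (4, -4) − 0.01·(32, -24) = (3.68, -3.76)
Step 2: at (3.68, -3.76), ∇φ = (29.6, -22.4) → (3.68, -3.76) − 0.01·(29.6, -22.4) = (3.384, -3.536)
Step 3: at (3.384, -3.536), ∇φ = (27.376, -20.912) → (3.384, -3.536) − 0.01·(27.376, -20.912) = (3.11024, -3.32688)
∂φ/∂p at (3.11024, -3.32688) = 25.3152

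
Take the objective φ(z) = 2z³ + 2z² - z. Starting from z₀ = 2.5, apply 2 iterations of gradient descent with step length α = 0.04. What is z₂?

0.479296

φ′(z) = 6z² + 4z - 1
Step 1: φ′(2.5) = 46.5; z₁ = 2.5 − 0.04·46.5 = 0.64
Step 2: φ′(0.64) = 4.0176; z₂ = 0.64 − 0.04·4.0176 = 0.479296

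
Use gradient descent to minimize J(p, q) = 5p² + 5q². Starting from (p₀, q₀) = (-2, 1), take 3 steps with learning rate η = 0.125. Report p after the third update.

0.03125

∇J = (10p, 10q)
(p₁, q₁) = (-2, 1) − 0.125·(-20, 10) = (0.5, -0.25)
(p₂, q₂) = (0.5, -0.25) − 0.125·(5, -2.5) = (-0.125, 0.0625)
(p₃, q₃) = (-0.125, 0.0625) − 0.125·(-1.25, 0.625) = (0.03125, -0.015625)
p = 0.03125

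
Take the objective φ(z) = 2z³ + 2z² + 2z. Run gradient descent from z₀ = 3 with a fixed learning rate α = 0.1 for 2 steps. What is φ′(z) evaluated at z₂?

702.556416

φ′(z) = 6z² + 4z + 2
Step 1: φ′(3) = 68; z₁ = 3 − 0.1·68 = -3.8
Step 2: φ′(-3.8) = 73.44; z₂ = -3.8 − 0.1·73.44 = -11.144
φ′(z) at (-11.144) = 702.556416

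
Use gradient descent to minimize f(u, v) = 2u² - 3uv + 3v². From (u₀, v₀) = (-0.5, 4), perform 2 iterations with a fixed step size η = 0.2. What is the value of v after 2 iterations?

∇f = (4u - 3v, -3u + 6v)
Step 1: at (-0.5, 4), ∇f = (-14, 25.5) → (-0.5, 4) − 0.2·(-14, 25.5) = (2.3, -1.1)
Step 2: at (2.3, -1.1), ∇f = (12.5, -13.5) → (2.3, -1.1) − 0.2·(12.5, -13.5) = (-0.2, 1.6)
v = 1.6

1.6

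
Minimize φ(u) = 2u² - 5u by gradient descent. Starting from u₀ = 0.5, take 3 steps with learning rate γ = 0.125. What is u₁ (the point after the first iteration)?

0.875

φ′(u) = 4u - 5
Step 1: φ′(0.5) = -3; u₁ = 0.5 − 0.125·(-3) = 0.875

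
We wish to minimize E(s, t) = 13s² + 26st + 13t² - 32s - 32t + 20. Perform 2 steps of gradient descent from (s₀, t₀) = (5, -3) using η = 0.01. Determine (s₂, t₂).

∇E = (26s + 26t - 32, 26s + 26t - 32)
Step 1: at (5, -3), ∇E = (20, 20) → (5, -3) − 0.01·(20, 20) = (4.8, -3.2)
Step 2: at (4.8, -3.2), ∇E = (9.6, 9.6) → (4.8, -3.2) − 0.01·(9.6, 9.6) = (4.704, -3.296)

(4.704, -3.296)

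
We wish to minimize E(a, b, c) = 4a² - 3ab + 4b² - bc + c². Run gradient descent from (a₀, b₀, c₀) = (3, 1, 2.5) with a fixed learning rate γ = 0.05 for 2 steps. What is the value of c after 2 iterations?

∇E = (8a - 3b, -3a + 8b - c, -b + 2c)
Step 1: at (3, 1, 2.5), ∇E = (21, -3.5, 4) → (3, 1, 2.5) − 0.05·(21, -3.5, 4) = (1.95, 1.175, 2.3)
Step 2: at (1.95, 1.175, 2.3), ∇E = (12.075, 1.25, 3.425) → (1.95, 1.175, 2.3) − 0.05·(12.075, 1.25, 3.425) = (1.34625, 1.1125, 2.12875)
c = 2.12875

2.12875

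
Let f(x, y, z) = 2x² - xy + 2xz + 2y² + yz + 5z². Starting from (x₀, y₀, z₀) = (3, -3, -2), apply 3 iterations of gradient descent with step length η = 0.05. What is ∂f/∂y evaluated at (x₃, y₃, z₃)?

-6.43625

∇f = (4x - y + 2z, -x + 4y + z, 2x + y + 10z)
(x₁, y₁, z₁) = (3, -3, -2) − 0.05·(11, -17, -17) = (2.45, -2.15, -1.15)
(x₂, y₂, z₂) = (2.45, -2.15, -1.15) − 0.05·(9.65, -12.2, -8.75) = (1.9675, -1.54, -0.7125)
(x₃, y₃, z₃) = (1.9675, -1.54, -0.7125) − 0.05·(7.985, -8.84, -4.73) = (1.56825, -1.098, -0.476)
∂f/∂y at (1.56825, -1.098, -0.476) = -6.43625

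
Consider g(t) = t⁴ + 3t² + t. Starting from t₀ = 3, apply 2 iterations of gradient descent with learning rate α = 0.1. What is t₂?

g′(t) = 4t³ + 6t + 1
t₁ = 3 − 0.1·127 = -9.7
t₂ = -9.7 − 0.1·(-3707.892) = 361.0892

361.0892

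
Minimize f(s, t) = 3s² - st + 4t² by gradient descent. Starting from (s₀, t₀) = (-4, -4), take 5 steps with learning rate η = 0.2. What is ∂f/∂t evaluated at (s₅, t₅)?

∇f = (6s - t, -s + 8t)
(s₁, t₁) = (-4, -4) − 0.2·(-20, -28) = (0, 1.6)
(s₂, t₂) = (0, 1.6) − 0.2·(-1.6, 12.8) = (0.32, -0.96)
(s₃, t₃) = (0.32, -0.96) − 0.2·(2.88, -8) = (-0.256, 0.64)
(s₄, t₄) = (-0.256, 0.64) − 0.2·(-2.176, 5.376) = (0.1792, -0.4352)
(s₅, t₅) = (0.1792, -0.4352) − 0.2·(1.5104, -3.6608) = (-0.12288, 0.29696)
∂f/∂t at (-0.12288, 0.29696) = 2.49856

2.49856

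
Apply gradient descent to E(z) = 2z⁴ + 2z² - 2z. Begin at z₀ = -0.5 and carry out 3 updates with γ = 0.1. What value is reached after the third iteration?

E′(z) = 8z³ + 4z - 2
z₁ = -0.5 − 0.1·(-5) = 0
z₂ = 0 − 0.1·(-2) = 0.2
z₃ = 0.2 − 0.1·(-1.136) = 0.3136

0.3136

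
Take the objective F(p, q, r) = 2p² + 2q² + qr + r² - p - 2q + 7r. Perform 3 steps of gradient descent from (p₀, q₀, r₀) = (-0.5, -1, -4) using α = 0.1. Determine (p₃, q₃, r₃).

(0.088, 0.922, -3.75)

∇F = (4p - 1, 4q + r - 2, q + 2r + 7)
Step 1: at (-0.5, -1, -4), ∇F = (-3, -10, -2) → (-0.5, -1, -4) − 0.1·(-3, -10, -2) = (-0.2, 0, -3.8)
Step 2: at (-0.2, 0, -3.8), ∇F = (-1.8, -5.8, -0.6) → (-0.2, 0, -3.8) − 0.1·(-1.8, -5.8, -0.6) = (-0.02, 0.58, -3.74)
Step 3: at (-0.02, 0.58, -3.74), ∇F = (-1.08, -3.42, 0.1) → (-0.02, 0.58, -3.74) − 0.1·(-1.08, -3.42, 0.1) = (0.088, 0.922, -3.75)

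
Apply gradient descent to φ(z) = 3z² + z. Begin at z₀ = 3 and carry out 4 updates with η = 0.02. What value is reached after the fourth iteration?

φ′(z) = 6z + 1
z₁ = 3 − 0.02·19 = 2.62
z₂ = 2.62 − 0.02·16.72 = 2.2856
z₃ = 2.2856 − 0.02·14.7136 = 1.991328
z₄ = 1.991328 − 0.02·12.947968 = 1.73236864

1.73236864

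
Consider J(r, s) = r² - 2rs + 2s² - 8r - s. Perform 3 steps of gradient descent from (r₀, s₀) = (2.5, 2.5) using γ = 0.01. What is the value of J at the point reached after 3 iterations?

∇J = (2r - 2s - 8, -2r + 4s - 1)
Step 1: at (2.5, 2.5), ∇J = (-8, 4) → (2.5, 2.5) − 0.01·(-8, 4) = (2.58, 2.46)
Step 2: at (2.58, 2.46), ∇J = (-7.76, 3.68) → (2.58, 2.46) − 0.01·(-7.76, 3.68) = (2.6576, 2.4232)
Step 3: at (2.6576, 2.4232), ∇J = (-7.5312, 3.3776) → (2.6576, 2.4232) − 0.01·(-7.5312, 3.3776) = (2.732912, 2.389424)
J(2.732912, 2.389424) = -18.42538894208

-18.42538894208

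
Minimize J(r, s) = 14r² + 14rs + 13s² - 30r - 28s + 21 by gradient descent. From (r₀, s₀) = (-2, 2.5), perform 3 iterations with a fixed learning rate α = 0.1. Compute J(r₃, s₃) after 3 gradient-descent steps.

10594.531408

∇J = (28r + 14s - 30, 14r + 26s - 28)
(r₁, s₁) = (-2, 2.5) − 0.1·(-51, 9) = (3.1, 1.6)
(r₂, s₂) = (3.1, 1.6) − 0.1·(79.2, 57) = (-4.82, -4.1)
(r₃, s₃) = (-4.82, -4.1) − 0.1·(-222.36, -202.08) = (17.416, 16.108)
J(17.416, 16.108) = 10594.531408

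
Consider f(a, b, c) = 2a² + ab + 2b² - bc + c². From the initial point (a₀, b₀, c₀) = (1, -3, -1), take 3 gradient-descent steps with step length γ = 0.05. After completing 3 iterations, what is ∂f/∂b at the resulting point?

∇f = (4a + b, a + 4b - c, -b + 2c)
(a₁, b₁, c₁) = (1, -3, -1) − 0.05·(1, -10, 1) = (0.95, -2.5, -1.05)
(a₂, b₂, c₂) = (0.95, -2.5, -1.05) − 0.05·(1.3, -8, 0.4) = (0.885, -2.1, -1.07)
(a₃, b₃, c₃) = (0.885, -2.1, -1.07) − 0.05·(1.44, -6.445, -0.04) = (0.813, -1.77775, -1.068)
∂f/∂b at (0.813, -1.77775, -1.068) = -5.23

-5.23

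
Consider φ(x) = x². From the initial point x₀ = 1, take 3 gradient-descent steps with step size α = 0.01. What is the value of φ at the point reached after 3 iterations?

φ′(x) = 2x
x₁ = 1 − 0.01·2 = 0.98
x₂ = 0.98 − 0.01·1.96 = 0.9604
x₃ = 0.9604 − 0.01·1.9208 = 0.941192
φ(0.941192) = 0.885842380864

0.885842380864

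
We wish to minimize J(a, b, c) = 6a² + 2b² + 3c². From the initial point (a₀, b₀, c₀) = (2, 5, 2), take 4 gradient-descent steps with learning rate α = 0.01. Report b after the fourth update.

4.2467328

∇J = (12a, 4b, 6c)
Step 1: at (2, 5, 2), ∇J = (24, 20, 12) → (2, 5, 2) − 0.01·(24, 20, 12) = (1.76, 4.8, 1.88)
Step 2: at (1.76, 4.8, 1.88), ∇J = (21.12, 19.2, 11.28) → (1.76, 4.8, 1.88) − 0.01·(21.12, 19.2, 11.28) = (1.5488, 4.608, 1.7672)
Step 3: at (1.5488, 4.608, 1.7672), ∇J = (18.5856, 18.432, 10.6032) → (1.5488, 4.608, 1.7672) − 0.01·(18.5856, 18.432, 10.6032) = (1.362944, 4.42368, 1.661168)
Step 4: at (1.362944, 4.42368, 1.661168), ∇J = (16.355328, 17.69472, 9.967008) → (1.362944, 4.42368, 1.661168) − 0.01·(16.355328, 17.69472, 9.967008) = (1.19939072, 4.2467328, 1.56149792)
b = 4.2467328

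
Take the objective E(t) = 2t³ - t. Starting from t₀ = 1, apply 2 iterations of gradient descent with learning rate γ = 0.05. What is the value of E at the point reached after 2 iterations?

-0.12817333984375

E′(t) = 6t² - 1
Step 1: E′(1) = 5; t₁ = 1 − 0.05·5 = 0.75
Step 2: E′(0.75) = 2.375; t₂ = 0.75 − 0.05·2.375 = 0.63125
E(0.63125) = -0.12817333984375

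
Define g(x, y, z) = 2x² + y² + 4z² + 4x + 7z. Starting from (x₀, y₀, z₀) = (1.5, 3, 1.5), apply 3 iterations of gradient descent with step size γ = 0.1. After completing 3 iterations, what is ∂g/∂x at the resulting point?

∇g = (4x + 4, 2y, 8z + 7)
Step 1: at (1.5, 3, 1.5), ∇g = (10, 6, 19) → (1.5, 3, 1.5) − 0.1·(10, 6, 19) = (0.5, 2.4, -0.4)
Step 2: at (0.5, 2.4, -0.4), ∇g = (6, 4.8, 3.8) → (0.5, 2.4, -0.4) − 0.1·(6, 4.8, 3.8) = (-0.1, 1.92, -0.78)
Step 3: at (-0.1, 1.92, -0.78), ∇g = (3.6, 3.84, 0.76) → (-0.1, 1.92, -0.78) − 0.1·(3.6, 3.84, 0.76) = (-0.46, 1.536, -0.856)
∂g/∂x at (-0.46, 1.536, -0.856) = 2.16

2.16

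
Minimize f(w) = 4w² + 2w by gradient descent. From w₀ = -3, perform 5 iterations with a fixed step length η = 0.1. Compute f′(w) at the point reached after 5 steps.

f′(w) = 8w + 2
w₁ = -3 − 0.1·(-22) = -0.8
w₂ = -0.8 − 0.1·(-4.4) = -0.36
w₃ = -0.36 − 0.1·(-0.88) = -0.272
w₄ = -0.272 − 0.1·(-0.176) = -0.2544
w₅ = -0.2544 − 0.1·(-0.0352) = -0.25088
f′(w) at (-0.25088) = -0.00704

-0.00704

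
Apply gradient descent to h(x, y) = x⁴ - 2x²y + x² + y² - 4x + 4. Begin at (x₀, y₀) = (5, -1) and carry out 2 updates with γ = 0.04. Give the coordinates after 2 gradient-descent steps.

∇h = (4x³ - 4xy + 2x - 4, -2x² + 2y)
Step 1: at (5, -1), ∇h = (526, -52) → (5, -1) − 0.04·(526, -52) = (-16.04, 1.08)
Step 2: at (-16.04, 1.08), ∇h = (-16473.974656, -512.4032) → (-16.04, 1.08) − 0.04·(-16473.974656, -512.4032) = (642.91898624, 21.576128)

(642.91898624, 21.576128)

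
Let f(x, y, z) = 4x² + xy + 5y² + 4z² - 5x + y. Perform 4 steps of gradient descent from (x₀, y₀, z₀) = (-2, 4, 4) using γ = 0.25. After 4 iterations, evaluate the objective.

1917.9256591796875

∇f = (8x + y - 5, x + 10y + 1, 8z)
(x₁, y₁, z₁) = (-2, 4, 4) − 0.25·(-17, 39, 32) = (2.25, -5.75, -4)
(x₂, y₂, z₂) = (2.25, -5.75, -4) − 0.25·(7.25, -54.25, -32) = (0.4375, 7.8125, 4)
(x₃, y₃, z₃) = (0.4375, 7.8125, 4) − 0.25·(6.3125, 79.5625, 32) = (-1.140625, -12.078125, -4)
(x₄, y₄, z₄) = (-1.140625, -12.078125, -4) − 0.25·(-26.203125, -120.921875, -32) = (5.41015625, 18.15234375, 4)
f(5.41015625, 18.15234375, 4) = 1917.9256591796875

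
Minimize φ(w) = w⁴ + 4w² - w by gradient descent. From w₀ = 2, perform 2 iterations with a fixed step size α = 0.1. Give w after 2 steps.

φ′(w) = 4w³ + 8w - 1
w₁ = 2 − 0.1·47 = -2.7
w₂ = -2.7 − 0.1·(-101.332) = 7.4332

7.4332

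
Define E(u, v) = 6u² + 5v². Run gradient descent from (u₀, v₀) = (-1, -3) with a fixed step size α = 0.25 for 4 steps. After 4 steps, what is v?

-15.1875

∇E = (12u, 10v)
(u₁, v₁) = (-1, -3) − 0.25·(-12, -30) = (2, 4.5)
(u₂, v₂) = (2, 4.5) − 0.25·(24, 45) = (-4, -6.75)
(u₃, v₃) = (-4, -6.75) − 0.25·(-48, -67.5) = (8, 10.125)
(u₄, v₄) = (8, 10.125) − 0.25·(96, 101.25) = (-16, -15.1875)
v = -15.1875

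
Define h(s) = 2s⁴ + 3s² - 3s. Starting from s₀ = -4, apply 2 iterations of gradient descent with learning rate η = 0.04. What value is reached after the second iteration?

-1719.23494912

h′(s) = 8s³ + 6s - 3
Step 1: h′(-4) = -539; s₁ = -4 − 0.04·(-539) = 17.56
Step 2: h′(17.56) = 43419.873728; s₂ = 17.56 − 0.04·43419.873728 = -1719.23494912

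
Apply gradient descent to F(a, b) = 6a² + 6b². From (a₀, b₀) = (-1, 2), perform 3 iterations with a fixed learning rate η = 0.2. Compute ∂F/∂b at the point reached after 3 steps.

-65.856

∇F = (12a, 12b)
(a₁, b₁) = (-1, 2) − 0.2·(-12, 24) = (1.4, -2.8)
(a₂, b₂) = (1.4, -2.8) − 0.2·(16.8, -33.6) = (-1.96, 3.92)
(a₃, b₃) = (-1.96, 3.92) − 0.2·(-23.52, 47.04) = (2.744, -5.488)
∂F/∂b at (2.744, -5.488) = -65.856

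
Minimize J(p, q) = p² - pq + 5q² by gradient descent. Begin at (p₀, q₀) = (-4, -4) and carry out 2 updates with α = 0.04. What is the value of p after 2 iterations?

∇J = (2p - q, -p + 10q)
(p₁, q₁) = (-4, -4) − 0.04·(-4, -36) = (-3.84, -2.56)
(p₂, q₂) = (-3.84, -2.56) − 0.04·(-5.12, -21.76) = (-3.6352, -1.6896)
p = -3.6352

-3.6352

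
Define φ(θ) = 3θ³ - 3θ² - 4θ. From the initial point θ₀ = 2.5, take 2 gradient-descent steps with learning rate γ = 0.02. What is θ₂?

φ′(θ) = 9θ² - 6θ - 4
Step 1: φ′(2.5) = 37.25; θ₁ = 2.5 − 0.02·37.25 = 1.755
Step 2: φ′(1.755) = 13.190225; θ₂ = 1.755 − 0.02·13.190225 = 1.4911955

1.4911955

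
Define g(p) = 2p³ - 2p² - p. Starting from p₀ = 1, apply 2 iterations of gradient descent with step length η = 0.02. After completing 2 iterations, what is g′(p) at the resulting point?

g′(p) = 6p² - 4p - 1
p₁ = 1 − 0.02·1 = 0.98
p₂ = 0.98 − 0.02·0.8424 = 0.963152
g′(p) at (0.963152) = 0.713362650624

0.713362650624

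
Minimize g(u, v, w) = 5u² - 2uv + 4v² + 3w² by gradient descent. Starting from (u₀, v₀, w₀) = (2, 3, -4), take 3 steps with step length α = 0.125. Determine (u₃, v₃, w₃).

∇g = (10u - 2v, -2u + 8v, 6w)
Step 1: at (2, 3, -4), ∇g = (14, 20, -24) → (2, 3, -4) − 0.125·(14, 20, -24) = (0.25, 0.5, -1)
Step 2: at (0.25, 0.5, -1), ∇g = (1.5, 3.5, -6) → (0.25, 0.5, -1) − 0.125·(1.5, 3.5, -6) = (0.0625, 0.0625, -0.25)
Step 3: at (0.0625, 0.0625, -0.25), ∇g = (0.5, 0.375, -1.5) → (0.0625, 0.0625, -0.25) − 0.125·(0.5, 0.375, -1.5) = (0, 0.015625, -0.0625)

(0, 0.015625, -0.0625)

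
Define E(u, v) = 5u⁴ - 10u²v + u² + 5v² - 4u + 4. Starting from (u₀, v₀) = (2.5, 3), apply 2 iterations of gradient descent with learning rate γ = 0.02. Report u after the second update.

-1.6007868

∇E = (20u³ - 20uv + 2u - 4, -10u² + 10v)
(u₁, v₁) = (2.5, 3) − 0.02·(163.5, -32.5) = (-0.77, 3.65)
(u₂, v₂) = (-0.77, 3.65) − 0.02·(41.53934, 30.571) = (-1.6007868, 3.03858)
u = -1.6007868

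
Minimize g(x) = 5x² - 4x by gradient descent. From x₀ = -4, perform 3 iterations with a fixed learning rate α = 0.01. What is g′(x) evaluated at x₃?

g′(x) = 10x - 4
Step 1: g′(-4) = -44; x₁ = -4 − 0.01·(-44) = -3.56
Step 2: g′(-3.56) = -39.6; x₂ = -3.56 − 0.01·(-39.6) = -3.164
Step 3: g′(-3.164) = -35.64; x₃ = -3.164 − 0.01·(-35.64) = -2.8076
g′(x) at (-2.8076) = -32.076

-32.076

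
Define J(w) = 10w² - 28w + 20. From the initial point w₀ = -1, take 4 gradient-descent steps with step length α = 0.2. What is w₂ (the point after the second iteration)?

J′(w) = 20w - 28
Step 1: J′(-1) = -48; w₁ = -1 − 0.2·(-48) = 8.6
Step 2: J′(8.6) = 144; w₂ = 8.6 − 0.2·144 = -20.2

-20.2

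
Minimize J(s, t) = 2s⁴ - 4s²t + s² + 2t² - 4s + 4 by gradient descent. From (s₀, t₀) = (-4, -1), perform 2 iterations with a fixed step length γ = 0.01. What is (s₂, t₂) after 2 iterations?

∇J = (8s³ - 8st + 2s - 4, -4s² + 4t)
Step 1: at (-4, -1), ∇J = (-556, -68) → (-4, -1) − 0.01·(-556, -68) = (1.56, -0.32)
Step 2: at (1.56, -0.32), ∇J = (33.484928, -11.0144) → (1.56, -0.32) − 0.01·(33.484928, -11.0144) = (1.22515072, -0.209856)

(1.22515072, -0.209856)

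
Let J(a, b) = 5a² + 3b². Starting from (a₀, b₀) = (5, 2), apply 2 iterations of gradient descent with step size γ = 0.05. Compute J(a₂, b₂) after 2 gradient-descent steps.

10.6937

∇J = (10a, 6b)
Step 1: at (5, 2), ∇J = (50, 12) → (5, 2) − 0.05·(50, 12) = (2.5, 1.4)
Step 2: at (2.5, 1.4), ∇J = (25, 8.4) → (2.5, 1.4) − 0.05·(25, 8.4) = (1.25, 0.98)
J(1.25, 0.98) = 10.6937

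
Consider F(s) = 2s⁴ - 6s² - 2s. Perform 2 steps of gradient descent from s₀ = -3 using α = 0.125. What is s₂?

-7654.109375

F′(s) = 8s³ - 12s - 2
Step 1: F′(-3) = -182; s₁ = -3 − 0.125·(-182) = 19.75
Step 2: F′(19.75) = 61390.875; s₂ = 19.75 − 0.125·61390.875 = -7654.109375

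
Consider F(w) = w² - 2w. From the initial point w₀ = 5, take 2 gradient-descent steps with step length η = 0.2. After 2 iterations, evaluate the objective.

1.0736

F′(w) = 2w - 2
w₁ = 5 − 0.2·8 = 3.4
w₂ = 3.4 − 0.2·4.8 = 2.44
F(2.44) = 1.0736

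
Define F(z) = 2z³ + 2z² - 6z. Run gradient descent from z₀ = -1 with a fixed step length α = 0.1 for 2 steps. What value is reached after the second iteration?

0.024

F′(z) = 6z² + 4z - 6
Step 1: F′(-1) = -4; z₁ = -1 − 0.1·(-4) = -0.6
Step 2: F′(-0.6) = -6.24; z₂ = -0.6 − 0.1·(-6.24) = 0.024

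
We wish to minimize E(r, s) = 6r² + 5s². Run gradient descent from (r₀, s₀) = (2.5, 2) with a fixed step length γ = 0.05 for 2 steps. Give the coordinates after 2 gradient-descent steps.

∇E = (12r, 10s)
Step 1: at (2.5, 2), ∇E = (30, 20) → (2.5, 2) − 0.05·(30, 20) = (1, 1)
Step 2: at (1, 1), ∇E = (12, 10) → (1, 1) − 0.05·(12, 10) = (0.4, 0.5)

(0.4, 0.5)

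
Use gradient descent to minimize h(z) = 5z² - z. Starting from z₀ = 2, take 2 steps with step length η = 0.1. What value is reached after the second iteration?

0.1

h′(z) = 10z - 1
z₁ = 2 − 0.1·19 = 0.1
z₂ = 0.1 − 0.1·0 = 0.1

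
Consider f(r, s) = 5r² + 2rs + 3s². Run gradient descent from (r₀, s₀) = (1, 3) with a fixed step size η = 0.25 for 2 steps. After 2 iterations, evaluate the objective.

∇f = (10r + 2s, 2r + 6s)
(r₁, s₁) = (1, 3) − 0.25·(16, 20) = (-3, -2)
(r₂, s₂) = (-3, -2) − 0.25·(-34, -18) = (5.5, 2.5)
f(5.5, 2.5) = 197.5

197.5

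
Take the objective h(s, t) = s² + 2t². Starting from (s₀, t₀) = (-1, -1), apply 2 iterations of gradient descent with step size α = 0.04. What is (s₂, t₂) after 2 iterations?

(-0.8464, -0.7056)

∇h = (2s, 4t)
Step 1: at (-1, -1), ∇h = (-2, -4) → (-1, -1) − 0.04·(-2, -4) = (-0.92, -0.84)
Step 2: at (-0.92, -0.84), ∇h = (-1.84, -3.36) → (-0.92, -0.84) − 0.04·(-1.84, -3.36) = (-0.8464, -0.7056)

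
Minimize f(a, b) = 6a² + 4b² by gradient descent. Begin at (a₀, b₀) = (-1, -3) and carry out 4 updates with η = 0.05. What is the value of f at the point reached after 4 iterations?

0.60859392

∇f = (12a, 8b)
Step 1: at (-1, -3), ∇f = (-12, -24) → (-1, -3) − 0.05·(-12, -24) = (-0.4, -1.8)
Step 2: at (-0.4, -1.8), ∇f = (-4.8, -14.4) → (-0.4, -1.8) − 0.05·(-4.8, -14.4) = (-0.16, -1.08)
Step 3: at (-0.16, -1.08), ∇f = (-1.92, -8.64) → (-0.16, -1.08) − 0.05·(-1.92, -8.64) = (-0.064, -0.648)
Step 4: at (-0.064, -0.648), ∇f = (-0.768, -5.184) → (-0.064, -0.648) − 0.05·(-0.768, -5.184) = (-0.0256, -0.3888)
f(-0.0256, -0.3888) = 0.60859392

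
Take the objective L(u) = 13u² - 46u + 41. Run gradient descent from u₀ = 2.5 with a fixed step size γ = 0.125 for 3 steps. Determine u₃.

-6.5546875

L′(u) = 26u - 46
u₁ = 2.5 − 0.125·19 = 0.125
u₂ = 0.125 − 0.125·(-42.75) = 5.46875
u₃ = 5.46875 − 0.125·96.1875 = -6.5546875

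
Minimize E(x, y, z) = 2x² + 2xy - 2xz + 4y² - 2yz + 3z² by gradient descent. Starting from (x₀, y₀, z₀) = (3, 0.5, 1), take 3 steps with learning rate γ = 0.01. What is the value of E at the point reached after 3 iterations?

13.367129194768

∇E = (4x + 2y - 2z, 2x + 8y - 2z, -2x - 2y + 6z)
(x₁, y₁, z₁) = (3, 0.5, 1) − 0.01·(11, 8, -1) = (2.89, 0.42, 1.01)
(x₂, y₂, z₂) = (2.89, 0.42, 1.01) − 0.01·(10.38, 7.12, -0.56) = (2.7862, 0.3488, 1.0156)
(x₃, y₃, z₃) = (2.7862, 0.3488, 1.0156) − 0.01·(9.8112, 6.3316, -0.1764) = (2.688088, 0.285484, 1.017364)
E(2.688088, 0.285484, 1.017364) = 13.367129194768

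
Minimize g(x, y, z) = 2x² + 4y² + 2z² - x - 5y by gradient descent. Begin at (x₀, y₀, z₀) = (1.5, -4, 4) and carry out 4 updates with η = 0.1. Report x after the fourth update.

∇g = (4x - 1, 8y - 5, 4z)
(x₁, y₁, z₁) = (1.5, -4, 4) − 0.1·(5, -37, 16) = (1, -0.3, 2.4)
(x₂, y₂, z₂) = (1, -0.3, 2.4) − 0.1·(3, -7.4, 9.6) = (0.7, 0.44, 1.44)
(x₃, y₃, z₃) = (0.7, 0.44, 1.44) − 0.1·(1.8, -1.48, 5.76) = (0.52, 0.588, 0.864)
(x₄, y₄, z₄) = (0.52, 0.588, 0.864) − 0.1·(1.08, -0.296, 3.456) = (0.412, 0.6176, 0.5184)
x = 0.412

0.412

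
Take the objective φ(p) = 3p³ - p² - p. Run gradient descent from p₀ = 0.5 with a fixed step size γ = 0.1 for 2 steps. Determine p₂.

φ′(p) = 9p² - 2p - 1
p₁ = 0.5 − 0.1·0.25 = 0.475
p₂ = 0.475 − 0.1·0.080625 = 0.4669375

0.4669375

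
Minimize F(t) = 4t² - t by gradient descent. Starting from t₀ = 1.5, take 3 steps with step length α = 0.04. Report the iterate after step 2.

F′(t) = 8t - 1
t₁ = 1.5 − 0.04·11 = 1.06
t₂ = 1.06 − 0.04·7.48 = 0.7608

0.7608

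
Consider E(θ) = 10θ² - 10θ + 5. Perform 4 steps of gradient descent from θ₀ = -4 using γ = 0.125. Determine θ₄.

E′(θ) = 20θ - 10
Step 1: E′(-4) = -90; θ₁ = -4 − 0.125·(-90) = 7.25
Step 2: E′(7.25) = 135; θ₂ = 7.25 − 0.125·135 = -9.625
Step 3: E′(-9.625) = -202.5; θ₃ = -9.625 − 0.125·(-202.5) = 15.6875
Step 4: E′(15.6875) = 303.75; θ₄ = 15.6875 − 0.125·303.75 = -22.28125

-22.28125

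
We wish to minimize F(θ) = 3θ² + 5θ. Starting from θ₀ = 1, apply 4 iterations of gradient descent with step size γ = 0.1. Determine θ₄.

F′(θ) = 6θ + 5
Step 1: F′(1) = 11; θ₁ = 1 − 0.1·11 = -0.1
Step 2: F′(-0.1) = 4.4; θ₂ = -0.1 − 0.1·4.4 = -0.54
Step 3: F′(-0.54) = 1.76; θ₃ = -0.54 − 0.1·1.76 = -0.716
Step 4: F′(-0.716) = 0.704; θ₄ = -0.716 − 0.1·0.704 = -0.7864

-0.7864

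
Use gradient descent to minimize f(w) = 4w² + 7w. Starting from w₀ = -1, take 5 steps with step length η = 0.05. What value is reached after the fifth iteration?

-0.88472

f′(w) = 8w + 7
Step 1: f′(-1) = -1; w₁ = -1 − 0.05·(-1) = -0.95
Step 2: f′(-0.95) = -0.6; w₂ = -0.95 − 0.05·(-0.6) = -0.92
Step 3: f′(-0.92) = -0.36; w₃ = -0.92 − 0.05·(-0.36) = -0.902
Step 4: f′(-0.902) = -0.216; w₄ = -0.902 − 0.05·(-0.216) = -0.8912
Step 5: f′(-0.8912) = -0.1296; w₅ = -0.8912 − 0.05·(-0.1296) = -0.88472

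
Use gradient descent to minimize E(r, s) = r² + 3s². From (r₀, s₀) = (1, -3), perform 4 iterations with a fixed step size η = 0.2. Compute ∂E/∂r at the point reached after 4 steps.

∇E = (2r, 6s)
(r₁, s₁) = (1, -3) − 0.2·(2, -18) = (0.6, 0.6)
(r₂, s₂) = (0.6, 0.6) − 0.2·(1.2, 3.6) = (0.36, -0.12)
(r₃, s₃) = (0.36, -0.12) − 0.2·(0.72, -0.72) = (0.216, 0.024)
(r₄, s₄) = (0.216, 0.024) − 0.2·(0.432, 0.144) = (0.1296, -0.0048)
∂E/∂r at (0.1296, -0.0048) = 0.2592

0.2592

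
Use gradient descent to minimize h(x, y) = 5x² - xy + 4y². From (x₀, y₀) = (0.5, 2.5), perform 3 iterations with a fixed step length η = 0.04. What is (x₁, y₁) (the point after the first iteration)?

(0.4, 1.72)

∇h = (10x - y, -x + 8y)
Step 1: at (0.5, 2.5), ∇h = (2.5, 19.5) → (0.5, 2.5) − 0.04·(2.5, 19.5) = (0.4, 1.72)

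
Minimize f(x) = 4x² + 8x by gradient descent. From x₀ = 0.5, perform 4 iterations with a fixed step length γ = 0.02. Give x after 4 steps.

f′(x) = 8x + 8
Step 1: f′(0.5) = 12; x₁ = 0.5 − 0.02·12 = 0.26
Step 2: f′(0.26) = 10.08; x₂ = 0.26 − 0.02·10.08 = 0.0584
Step 3: f′(0.0584) = 8.4672; x₃ = 0.0584 − 0.02·8.4672 = -0.110944
Step 4: f′(-0.110944) = 7.112448; x₄ = -0.110944 − 0.02·7.112448 = -0.25319296

-0.25319296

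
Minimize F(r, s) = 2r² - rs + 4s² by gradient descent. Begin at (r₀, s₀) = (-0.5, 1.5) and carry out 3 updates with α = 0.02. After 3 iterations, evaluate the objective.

∇F = (4r - s, -r + 8s)
Step 1: at (-0.5, 1.5), ∇F = (-3.5, 12.5) → (-0.5, 1.5) − 0.02·(-3.5, 12.5) = (-0.43, 1.25)
Step 2: at (-0.43, 1.25), ∇F = (-2.97, 10.43) → (-0.43, 1.25) − 0.02·(-2.97, 10.43) = (-0.3706, 1.0414)
Step 3: at (-0.3706, 1.0414), ∇F = (-2.5238, 8.7018) → (-0.3706, 1.0414) − 0.02·(-2.5238, 8.7018) = (-0.320124, 0.867364)
F(-0.320124, 0.867364) = 3.491904017872

3.491904017872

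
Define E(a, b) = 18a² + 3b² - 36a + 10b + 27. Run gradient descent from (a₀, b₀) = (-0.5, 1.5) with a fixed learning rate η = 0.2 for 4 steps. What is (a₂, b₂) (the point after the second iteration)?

∇E = (36a - 36, 6b + 10)
Step 1: at (-0.5, 1.5), ∇E = (-54, 19) → (-0.5, 1.5) − 0.2·(-54, 19) = (10.3, -2.3)
Step 2: at (10.3, -2.3), ∇E = (334.8, -3.8) → (10.3, -2.3) − 0.2·(334.8, -3.8) = (-56.66, -1.54)

(-56.66, -1.54)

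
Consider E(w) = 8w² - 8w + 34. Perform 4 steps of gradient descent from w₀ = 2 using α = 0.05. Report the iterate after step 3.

E′(w) = 16w - 8
w₁ = 2 − 0.05·24 = 0.8
w₂ = 0.8 − 0.05·4.8 = 0.56
w₃ = 0.56 − 0.05·0.96 = 0.512

0.512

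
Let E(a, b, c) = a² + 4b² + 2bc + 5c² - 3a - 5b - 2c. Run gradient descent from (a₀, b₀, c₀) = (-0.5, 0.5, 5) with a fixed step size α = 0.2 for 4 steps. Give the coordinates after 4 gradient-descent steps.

(1.2408, 5.8248, 8.6032)

∇E = (2a - 3, 8b + 2c - 5, 2b + 10c - 2)
Step 1: at (-0.5, 0.5, 5), ∇E = (-4, 9, 49) → (-0.5, 0.5, 5) − 0.2·(-4, 9, 49) = (0.3, -1.3, -4.8)
Step 2: at (0.3, -1.3, -4.8), ∇E = (-2.4, -25, -52.6) → (0.3, -1.3, -4.8) − 0.2·(-2.4, -25, -52.6) = (0.78, 3.7, 5.72)
Step 3: at (0.78, 3.7, 5.72), ∇E = (-1.44, 36.04, 62.6) → (0.78, 3.7, 5.72) − 0.2·(-1.44, 36.04, 62.6) = (1.068, -3.508, -6.8)
Step 4: at (1.068, -3.508, -6.8), ∇E = (-0.864, -46.664, -77.016) → (1.068, -3.508, -6.8) − 0.2·(-0.864, -46.664, -77.016) = (1.2408, 5.8248, 8.6032)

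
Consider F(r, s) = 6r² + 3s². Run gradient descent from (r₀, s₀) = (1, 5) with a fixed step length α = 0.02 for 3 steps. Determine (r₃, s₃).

∇F = (12r, 6s)
Step 1: at (1, 5), ∇F = (12, 30) → (1, 5) − 0.02·(12, 30) = (0.76, 4.4)
Step 2: at (0.76, 4.4), ∇F = (9.12, 26.4) → (0.76, 4.4) − 0.02·(9.12, 26.4) = (0.5776, 3.872)
Step 3: at (0.5776, 3.872), ∇F = (6.9312, 23.232) → (0.5776, 3.872) − 0.02·(6.9312, 23.232) = (0.438976, 3.40736)

(0.438976, 3.40736)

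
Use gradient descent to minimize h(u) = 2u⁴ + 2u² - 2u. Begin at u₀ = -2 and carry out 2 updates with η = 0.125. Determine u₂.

-377.203125

h′(u) = 8u³ + 4u - 2
Step 1: h′(-2) = -74; u₁ = -2 − 0.125·(-74) = 7.25
Step 2: h′(7.25) = 3075.625; u₂ = 7.25 − 0.125·3075.625 = -377.203125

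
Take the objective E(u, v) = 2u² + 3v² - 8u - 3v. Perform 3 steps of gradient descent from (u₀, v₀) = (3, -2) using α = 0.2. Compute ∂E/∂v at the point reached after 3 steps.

0.12

∇E = (4u - 8, 6v - 3)
Step 1: at (3, -2), ∇E = (4, -15) → (3, -2) − 0.2·(4, -15) = (2.2, 1)
Step 2: at (2.2, 1), ∇E = (0.8, 3) → (2.2, 1) − 0.2·(0.8, 3) = (2.04, 0.4)
Step 3: at (2.04, 0.4), ∇E = (0.16, -0.6) → (2.04, 0.4) − 0.2·(0.16, -0.6) = (2.008, 0.52)
∂E/∂v at (2.008, 0.52) = 0.12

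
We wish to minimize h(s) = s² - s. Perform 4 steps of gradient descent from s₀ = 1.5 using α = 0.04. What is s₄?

1.21639296

h′(s) = 2s - 1
s₁ = 1.5 − 0.04·2 = 1.42
s₂ = 1.42 − 0.04·1.84 = 1.3464
s₃ = 1.3464 − 0.04·1.6928 = 1.278688
s₄ = 1.278688 − 0.04·1.557376 = 1.21639296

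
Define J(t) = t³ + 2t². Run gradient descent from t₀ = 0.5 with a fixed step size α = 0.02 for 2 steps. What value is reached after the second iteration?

J′(t) = 3t² + 4t
t₁ = 0.5 − 0.02·2.75 = 0.445
t₂ = 0.445 − 0.02·2.374075 = 0.3975185

0.3975185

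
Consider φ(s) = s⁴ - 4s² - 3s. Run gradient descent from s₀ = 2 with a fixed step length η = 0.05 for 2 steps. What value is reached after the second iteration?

φ′(s) = 4s³ - 8s - 3
Step 1: φ′(2) = 13; s₁ = 2 − 0.05·13 = 1.35
Step 2: φ′(1.35) = -3.9585; s₂ = 1.35 − 0.05·(-3.9585) = 1.547925

1.547925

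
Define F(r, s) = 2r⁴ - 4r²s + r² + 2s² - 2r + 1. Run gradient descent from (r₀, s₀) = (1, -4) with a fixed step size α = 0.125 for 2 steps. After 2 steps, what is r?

∇F = (8r³ - 8rs + 2r - 2, -4r² + 4s)
(r₁, s₁) = (1, -4) − 0.125·(40, -20) = (-4, -1.5)
(r₂, s₂) = (-4, -1.5) − 0.125·(-570, -70) = (67.25, 7.25)
r = 67.25

67.25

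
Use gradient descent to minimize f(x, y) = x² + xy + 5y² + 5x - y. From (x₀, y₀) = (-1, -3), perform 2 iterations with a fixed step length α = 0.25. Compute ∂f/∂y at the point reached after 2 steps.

-74

∇f = (2x + y + 5, x + 10y - 1)
(x₁, y₁) = (-1, -3) − 0.25·(0, -32) = (-1, 5)
(x₂, y₂) = (-1, 5) − 0.25·(8, 48) = (-3, -7)
∂f/∂y at (-3, -7) = -74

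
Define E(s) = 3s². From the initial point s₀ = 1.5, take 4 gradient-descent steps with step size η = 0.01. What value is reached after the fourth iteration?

1.17112344

E′(s) = 6s
s₁ = 1.5 − 0.01·9 = 1.41
s₂ = 1.41 − 0.01·8.46 = 1.3254
s₃ = 1.3254 − 0.01·7.9524 = 1.245876
s₄ = 1.245876 − 0.01·7.475256 = 1.17112344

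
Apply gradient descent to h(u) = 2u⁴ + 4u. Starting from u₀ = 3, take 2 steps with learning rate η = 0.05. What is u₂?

196.6

h′(u) = 8u³ + 4
u₁ = 3 − 0.05·220 = -8
u₂ = -8 − 0.05·(-4092) = 196.6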